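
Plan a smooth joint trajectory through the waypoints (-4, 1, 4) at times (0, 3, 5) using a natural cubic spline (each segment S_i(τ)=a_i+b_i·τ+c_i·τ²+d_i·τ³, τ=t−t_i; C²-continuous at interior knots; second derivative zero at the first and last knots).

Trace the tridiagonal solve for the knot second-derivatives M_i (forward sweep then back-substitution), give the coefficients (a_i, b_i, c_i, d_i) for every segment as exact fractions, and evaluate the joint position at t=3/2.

  seg 0: a=-4 b=103/60 c=0 d=-1/180
  seg 1: a=1 b=47/30 c=-1/20 d=1/120
S(3/2) = -231/160

Δ: Δ0=5/3, Δ1=3/2
row 1: diag=10, rhs=-1; c'=1/5, d'=-1/10
back: M1=-1/10
M: M0=0, M1=-1/10, M2=0
seg 0: a=-4, c=M0/2=0, d=(M1−M0)/(6·3)=-1/180, b=Δ0−h0·(2M0+M1)/6=103/60
seg 1: a=1, c=M1/2=-1/20, d=(M2−M1)/(6·2)=1/120, b=Δ1−h1·(2M1+M2)/6=47/30
t_q=3/2 → seg 0, τ=3/2; S=-4+103/60·τ+0·τ²+-1/180·τ³=-231/160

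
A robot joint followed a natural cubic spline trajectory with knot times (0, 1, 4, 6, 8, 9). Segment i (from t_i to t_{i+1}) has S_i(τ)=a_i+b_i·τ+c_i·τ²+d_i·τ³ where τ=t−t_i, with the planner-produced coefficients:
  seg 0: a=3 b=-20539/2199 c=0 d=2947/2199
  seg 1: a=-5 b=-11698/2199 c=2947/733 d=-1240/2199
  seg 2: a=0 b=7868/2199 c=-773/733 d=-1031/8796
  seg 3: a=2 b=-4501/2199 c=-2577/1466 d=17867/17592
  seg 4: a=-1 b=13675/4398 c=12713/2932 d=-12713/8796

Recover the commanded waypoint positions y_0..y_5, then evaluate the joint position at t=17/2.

y_0 = S_0(0) = a_0 = 3
y_1 = S_1(0) = a_1 = -5
y_2 = S_2(0) = a_2 = 0
y_3 = S_3(0) = a_3 = 2
y_4 = S_4(0) = a_4 = -1
y_5 = S_4(1) = 5
t_q=17/2 is in segment 4 (τ=1/2); S_4(τ)=34199/23456

y_0=3 y_1=-5 y_2=0 y_3=2 y_4=-1 y_5=5
S(17/2) = 34199/23456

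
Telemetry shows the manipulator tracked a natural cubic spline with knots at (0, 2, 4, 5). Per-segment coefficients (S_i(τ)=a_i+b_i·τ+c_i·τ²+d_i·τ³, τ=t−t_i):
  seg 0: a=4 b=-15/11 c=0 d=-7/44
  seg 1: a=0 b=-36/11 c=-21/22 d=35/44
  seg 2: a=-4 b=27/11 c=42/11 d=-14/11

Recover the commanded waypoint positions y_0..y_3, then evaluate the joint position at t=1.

y_0 = S_0(0) = a_0 = 4
y_1 = S_1(0) = a_1 = 0
y_2 = S_2(0) = a_2 = -4
y_3 = S_2(1) = 1
t_q=1 is in segment 0 (τ=1); S_0(τ)=109/44

y_0=4 y_1=0 y_2=-4 y_3=1
S(1) = 109/44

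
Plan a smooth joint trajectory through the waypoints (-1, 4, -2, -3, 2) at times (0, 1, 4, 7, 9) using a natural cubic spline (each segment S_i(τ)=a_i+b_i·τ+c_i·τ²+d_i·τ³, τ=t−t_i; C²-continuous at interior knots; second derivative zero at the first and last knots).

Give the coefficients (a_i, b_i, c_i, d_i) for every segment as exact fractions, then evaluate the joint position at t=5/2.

Δ: Δ0=5, Δ1=-2, Δ2=-1/3, Δ3=5/2
row 1: diag=8, rhs=-42; c'=3/8, d'=-21/4
row 2: denom=12−3·3/8=87/8; d'=(10−3·-21/4)/(87/8)=206/87
row 3: denom=10−3·8/29=266/29; d'=(17−3·206/87)/(266/29)=41/38
back: M3=41/38
back: M2=206/87−8/29·41/38=118/57
back: M1=-21/4−3/8·118/57=-229/38
M: M0=0, M1=-229/38, M2=118/57, M3=41/38, M4=0
seg 0: a=-1, c=M0/2=0, d=(M1−M0)/(6·1)=-229/228, b=Δ0−h0·(2M0+M1)/6=1369/228
seg 1: a=4, c=M1/2=-229/76, d=(M2−M1)/(6·3)=923/2052, b=Δ1−h1·(2M1+M2)/6=341/114
seg 2: a=-2, c=M2/2=59/57, d=(M3−M2)/(6·3)=-113/2052, b=Δ2−h2·(2M2+M3)/6=-671/228
seg 3: a=-3, c=M3/2=41/76, d=(M4−M3)/(6·2)=-41/456, b=Δ3−h3·(2M3+M4)/6=203/114
t_q=5/2 → seg 1, τ=3/2; S=4+341/114·τ+-229/76·τ²+923/2052·τ³=1961/608

  seg 0: a=-1 b=1369/228 c=0 d=-229/228
  seg 1: a=4 b=341/114 c=-229/76 d=923/2052
  seg 2: a=-2 b=-671/228 c=59/57 d=-113/2052
  seg 3: a=-3 b=203/114 c=41/76 d=-41/456
S(5/2) = 1961/608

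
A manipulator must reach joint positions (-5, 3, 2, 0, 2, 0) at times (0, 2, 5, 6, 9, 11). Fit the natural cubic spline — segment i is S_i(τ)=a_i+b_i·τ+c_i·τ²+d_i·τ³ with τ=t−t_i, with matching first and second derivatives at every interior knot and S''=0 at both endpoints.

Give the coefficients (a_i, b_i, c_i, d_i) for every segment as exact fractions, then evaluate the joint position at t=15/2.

  seg 0: a=-5 b=7900/1647 c=0 d=-328/1647
  seg 1: a=3 b=3964/1647 c=-656/549 d=1391/14823
  seg 2: a=2 b=-3671/1647 c=-577/1647 d=106/183
  seg 3: a=0 b=-1963/1647 c=2285/1647 d=-3794/14823
  seg 4: a=2 b=365/1647 c=-503/549 d=503/3294
S(15/2) = 86/183

Δ: Δ0=4, Δ1=-1/3, Δ2=-2, Δ3=2/3, Δ4=-1
row 1: diag=10, rhs=-26; c'=3/10, d'=-13/5
row 2: denom=8−3·3/10=71/10; d'=(-10−3·-13/5)/(71/10)=-22/71
row 3: denom=8−1·10/71=558/71; d'=(16−1·-22/71)/(558/71)=193/93
row 4: denom=10−3·71/186=549/62; d'=(-10−3·193/93)/(549/62)=-1006/549
back: M4=-1006/549
back: M3=193/93−71/186·-1006/549=4570/1647
back: M2=-22/71−10/71·4570/1647=-1154/1647
back: M1=-13/5−3/10·-1154/1647=-1312/549
M: M0=0, M1=-1312/549, M2=-1154/1647, M3=4570/1647, M4=-1006/549, M5=0
seg 0: a=-5, c=M0/2=0, d=(M1−M0)/(6·2)=-328/1647, b=Δ0−h0·(2M0+M1)/6=7900/1647
seg 1: a=3, c=M1/2=-656/549, d=(M2−M1)/(6·3)=1391/14823, b=Δ1−h1·(2M1+M2)/6=3964/1647
seg 2: a=2, c=M2/2=-577/1647, d=(M3−M2)/(6·1)=106/183, b=Δ2−h2·(2M2+M3)/6=-3671/1647
seg 3: a=0, c=M3/2=2285/1647, d=(M4−M3)/(6·3)=-3794/14823, b=Δ3−h3·(2M3+M4)/6=-1963/1647
seg 4: a=2, c=M4/2=-503/549, d=(M5−M4)/(6·2)=503/3294, b=Δ4−h4·(2M4+M5)/6=365/1647
t_q=15/2 → seg 3, τ=3/2; S=0+-1963/1647·τ+2285/1647·τ²+-3794/14823·τ³=86/183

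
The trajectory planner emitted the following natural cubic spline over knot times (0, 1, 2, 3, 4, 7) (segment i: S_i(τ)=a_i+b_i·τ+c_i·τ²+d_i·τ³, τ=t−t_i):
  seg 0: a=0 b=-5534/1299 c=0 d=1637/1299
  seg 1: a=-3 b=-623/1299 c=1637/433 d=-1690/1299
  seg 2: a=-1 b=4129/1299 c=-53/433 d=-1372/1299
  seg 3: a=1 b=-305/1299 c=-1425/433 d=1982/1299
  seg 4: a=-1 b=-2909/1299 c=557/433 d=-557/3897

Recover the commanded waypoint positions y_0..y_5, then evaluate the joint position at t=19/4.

y_0 = S_0(0) = a_0 = 0
y_1 = S_1(0) = a_1 = -3
y_2 = S_2(0) = a_2 = -1
y_3 = S_3(0) = a_3 = 1
y_4 = S_4(0) = a_4 = -1
y_5 = S_4(3) = 0
t_q=19/4 is in segment 4 (τ=3/4); S_4(τ)=-55875/27712

y_0=0 y_1=-3 y_2=-1 y_3=1 y_4=-1 y_5=0
S(19/4) = -55875/27712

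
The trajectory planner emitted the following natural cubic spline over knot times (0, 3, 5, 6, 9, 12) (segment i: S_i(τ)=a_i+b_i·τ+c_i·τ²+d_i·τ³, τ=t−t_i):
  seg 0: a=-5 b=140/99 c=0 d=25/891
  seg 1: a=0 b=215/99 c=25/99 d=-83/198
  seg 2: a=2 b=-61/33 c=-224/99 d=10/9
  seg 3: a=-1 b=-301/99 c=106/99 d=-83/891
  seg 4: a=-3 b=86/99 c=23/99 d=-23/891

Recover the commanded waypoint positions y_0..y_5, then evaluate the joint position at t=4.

y_0 = S_0(0) = a_0 = -5
y_1 = S_1(0) = a_1 = 0
y_2 = S_2(0) = a_2 = 2
y_3 = S_3(0) = a_3 = -1
y_4 = S_4(0) = a_4 = -3
y_5 = S_4(3) = 1
t_q=4 is in segment 1 (τ=1); S_1(τ)=397/198

y_0=-5 y_1=0 y_2=2 y_3=-1 y_4=-3 y_5=1
S(4) = 397/198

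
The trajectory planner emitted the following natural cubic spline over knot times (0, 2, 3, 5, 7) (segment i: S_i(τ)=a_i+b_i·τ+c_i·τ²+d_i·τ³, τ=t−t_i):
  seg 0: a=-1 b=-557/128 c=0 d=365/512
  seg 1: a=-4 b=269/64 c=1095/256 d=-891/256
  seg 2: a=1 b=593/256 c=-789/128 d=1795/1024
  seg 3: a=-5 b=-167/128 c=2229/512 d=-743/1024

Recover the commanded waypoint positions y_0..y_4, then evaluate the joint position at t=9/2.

y_0=-1 y_1=-4 y_2=1 y_3=-5 y_4=4
S(9/2) = -28495/8192

y_0 = S_0(0) = a_0 = -1
y_1 = S_1(0) = a_1 = -4
y_2 = S_2(0) = a_2 = 1
y_3 = S_3(0) = a_3 = -5
y_4 = S_3(2) = 4
t_q=9/2 is in segment 2 (τ=3/2); S_2(τ)=-28495/8192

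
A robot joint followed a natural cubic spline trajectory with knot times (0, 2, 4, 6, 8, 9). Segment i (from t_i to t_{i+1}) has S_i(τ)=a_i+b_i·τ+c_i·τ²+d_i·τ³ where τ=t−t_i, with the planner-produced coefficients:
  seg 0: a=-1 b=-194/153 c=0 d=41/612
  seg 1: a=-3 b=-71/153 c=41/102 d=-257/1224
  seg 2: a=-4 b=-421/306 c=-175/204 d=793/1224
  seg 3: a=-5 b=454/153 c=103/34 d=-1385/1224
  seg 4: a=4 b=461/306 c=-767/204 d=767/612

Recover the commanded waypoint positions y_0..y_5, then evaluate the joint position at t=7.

y_0 = S_0(0) = a_0 = -1
y_1 = S_1(0) = a_1 = -3
y_2 = S_2(0) = a_2 = -4
y_3 = S_3(0) = a_3 = -5
y_4 = S_4(0) = a_4 = 4
y_5 = S_4(1) = 3
t_q=7 is in segment 3 (τ=1); S_3(τ)=-55/408

y_0=-1 y_1=-3 y_2=-4 y_3=-5 y_4=4 y_5=3
S(7) = -55/408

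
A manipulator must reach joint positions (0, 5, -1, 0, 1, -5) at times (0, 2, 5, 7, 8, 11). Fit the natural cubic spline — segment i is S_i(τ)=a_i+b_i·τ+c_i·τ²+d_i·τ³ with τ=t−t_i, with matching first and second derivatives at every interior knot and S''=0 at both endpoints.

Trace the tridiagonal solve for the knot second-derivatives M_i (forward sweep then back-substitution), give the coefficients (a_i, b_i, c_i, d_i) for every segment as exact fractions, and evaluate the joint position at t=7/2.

  seg 0: a=0 b=9637/2638 c=0 d=-1521/5276
  seg 1: a=5 b=511/2638 c=-4563/2638 d=439/1319
  seg 2: a=-1 b=-3161/2638 c=3339/2638 d=-1099/5276
  seg 3: a=0 b=3601/2638 c=21/1319 d=-1005/2638
  seg 4: a=1 b=335/1319 c=-2973/2638 d=991/7914
S(7/2) = 6653/2638

Δ: Δ0=5/2, Δ1=-2, Δ2=1/2, Δ3=1, Δ4=-2
row 1: diag=10, rhs=-27; c'=3/10, d'=-27/10
row 2: denom=10−3·3/10=91/10; d'=(15−3·-27/10)/(91/10)=33/13
row 3: denom=6−2·20/91=506/91; d'=(3−2·33/13)/(506/91)=-189/506
row 4: denom=8−1·91/506=3957/506; d'=(-18−1·-189/506)/(3957/506)=-2973/1319
back: M4=-2973/1319
back: M3=-189/506−91/506·-2973/1319=42/1319
back: M2=33/13−20/91·42/1319=3339/1319
back: M1=-27/10−3/10·3339/1319=-4563/1319
M: M0=0, M1=-4563/1319, M2=3339/1319, M3=42/1319, M4=-2973/1319, M5=0
seg 0: a=0, c=M0/2=0, d=(M1−M0)/(6·2)=-1521/5276, b=Δ0−h0·(2M0+M1)/6=9637/2638
seg 1: a=5, c=M1/2=-4563/2638, d=(M2−M1)/(6·3)=439/1319, b=Δ1−h1·(2M1+M2)/6=511/2638
seg 2: a=-1, c=M2/2=3339/2638, d=(M3−M2)/(6·2)=-1099/5276, b=Δ2−h2·(2M2+M3)/6=-3161/2638
seg 3: a=0, c=M3/2=21/1319, d=(M4−M3)/(6·1)=-1005/2638, b=Δ3−h3·(2M3+M4)/6=3601/2638
seg 4: a=1, c=M4/2=-2973/2638, d=(M5−M4)/(6·3)=991/7914, b=Δ4−h4·(2M4+M5)/6=335/1319
t_q=7/2 → seg 1, τ=3/2; S=5+511/2638·τ+-4563/2638·τ²+439/1319·τ³=6653/2638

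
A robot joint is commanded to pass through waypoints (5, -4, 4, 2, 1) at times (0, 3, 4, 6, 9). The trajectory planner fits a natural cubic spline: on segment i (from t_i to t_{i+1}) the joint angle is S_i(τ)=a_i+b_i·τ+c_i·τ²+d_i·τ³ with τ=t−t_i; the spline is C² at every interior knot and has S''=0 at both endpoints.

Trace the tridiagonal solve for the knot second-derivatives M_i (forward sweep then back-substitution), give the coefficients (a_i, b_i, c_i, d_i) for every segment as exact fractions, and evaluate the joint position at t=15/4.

Δ: Δ0=-3, Δ1=8, Δ2=-1, Δ3=-1/3
row 1: diag=8, rhs=66; c'=1/8, d'=33/4
row 2: denom=6−1·1/8=47/8; d'=(-54−1·33/4)/(47/8)=-498/47
row 3: denom=10−2·16/47=438/47; d'=(4−2·-498/47)/(438/47)=592/219
back: M3=592/219
back: M2=-498/47−16/47·592/219=-2522/219
back: M1=33/4−1/8·-2522/219=2122/219
M: M0=0, M1=2122/219, M2=-2522/219, M3=592/219, M4=0
seg 0: a=5, c=M0/2=0, d=(M1−M0)/(6·3)=1061/1971, b=Δ0−h0·(2M0+M1)/6=-1718/219
seg 1: a=-4, c=M1/2=1061/219, d=(M2−M1)/(6·1)=-258/73, b=Δ1−h1·(2M1+M2)/6=1465/219
seg 2: a=4, c=M2/2=-1261/219, d=(M3−M2)/(6·2)=173/146, b=Δ2−h2·(2M2+M3)/6=1265/219
seg 3: a=2, c=M3/2=296/219, d=(M4−M3)/(6·3)=-296/1971, b=Δ3−h3·(2M3+M4)/6=-665/219
t_q=15/4 → seg 1, τ=3/4; S=-4+1465/219·τ+1061/219·τ²+-258/73·τ³=5259/2336

  seg 0: a=5 b=-1718/219 c=0 d=1061/1971
  seg 1: a=-4 b=1465/219 c=1061/219 d=-258/73
  seg 2: a=4 b=1265/219 c=-1261/219 d=173/146
  seg 3: a=2 b=-665/219 c=296/219 d=-296/1971
S(15/4) = 5259/2336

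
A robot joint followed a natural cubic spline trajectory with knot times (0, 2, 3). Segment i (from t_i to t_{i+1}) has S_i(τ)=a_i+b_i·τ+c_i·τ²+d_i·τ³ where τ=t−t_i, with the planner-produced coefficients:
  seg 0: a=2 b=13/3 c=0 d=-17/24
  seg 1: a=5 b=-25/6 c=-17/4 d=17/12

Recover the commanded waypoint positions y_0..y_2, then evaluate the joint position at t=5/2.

y_0=2 y_1=5 y_2=-2
S(5/2) = 65/32

y_0 = S_0(0) = a_0 = 2
y_1 = S_1(0) = a_1 = 5
y_2 = S_1(1) = -2
t_q=5/2 is in segment 1 (τ=1/2); S_1(τ)=65/32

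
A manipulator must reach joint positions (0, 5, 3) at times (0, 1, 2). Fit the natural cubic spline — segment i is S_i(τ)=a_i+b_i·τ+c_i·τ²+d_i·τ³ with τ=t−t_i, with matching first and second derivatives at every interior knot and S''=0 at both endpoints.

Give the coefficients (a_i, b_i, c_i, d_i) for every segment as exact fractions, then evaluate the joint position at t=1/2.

  seg 0: a=0 b=27/4 c=0 d=-7/4
  seg 1: a=5 b=3/2 c=-21/4 d=7/4
S(1/2) = 101/32

Δ: Δ0=5, Δ1=-2
row 1: diag=4, rhs=-42; c'=1/4, d'=-21/2
back: M1=-21/2
M: M0=0, M1=-21/2, M2=0
seg 0: a=0, c=M0/2=0, d=(M1−M0)/(6·1)=-7/4, b=Δ0−h0·(2M0+M1)/6=27/4
seg 1: a=5, c=M1/2=-21/4, d=(M2−M1)/(6·1)=7/4, b=Δ1−h1·(2M1+M2)/6=3/2
t_q=1/2 → seg 0, τ=1/2; S=0+27/4·τ+0·τ²+-7/4·τ³=101/32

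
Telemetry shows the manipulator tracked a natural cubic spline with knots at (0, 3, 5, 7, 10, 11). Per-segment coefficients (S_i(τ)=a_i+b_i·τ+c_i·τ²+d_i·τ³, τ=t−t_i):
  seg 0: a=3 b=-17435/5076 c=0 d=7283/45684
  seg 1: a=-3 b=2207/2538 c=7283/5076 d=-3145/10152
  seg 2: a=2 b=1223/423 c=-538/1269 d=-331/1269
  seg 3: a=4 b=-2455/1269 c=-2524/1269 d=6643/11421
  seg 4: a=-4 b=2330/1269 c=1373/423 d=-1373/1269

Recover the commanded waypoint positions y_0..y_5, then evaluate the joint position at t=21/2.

y_0 = S_0(0) = a_0 = 3
y_1 = S_1(0) = a_1 = -3
y_2 = S_2(0) = a_2 = 2
y_3 = S_3(0) = a_3 = 4
y_4 = S_4(0) = a_4 = -4
y_5 = S_4(1) = 0
t_q=21/2 is in segment 4 (τ=1/2); S_4(τ)=-8141/3384

y_0=3 y_1=-3 y_2=2 y_3=4 y_4=-4 y_5=0
S(21/2) = -8141/3384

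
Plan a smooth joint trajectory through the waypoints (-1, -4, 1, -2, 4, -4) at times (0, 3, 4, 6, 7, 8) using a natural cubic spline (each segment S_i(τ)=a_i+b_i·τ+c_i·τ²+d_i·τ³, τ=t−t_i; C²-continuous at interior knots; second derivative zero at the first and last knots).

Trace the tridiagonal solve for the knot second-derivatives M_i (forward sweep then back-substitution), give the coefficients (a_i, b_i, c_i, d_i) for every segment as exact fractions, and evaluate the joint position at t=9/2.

Δ: Δ0=-1, Δ1=5, Δ2=-3/2, Δ3=6, Δ4=-8
row 1: diag=8, rhs=36; c'=1/8, d'=9/2
row 2: denom=6−1·1/8=47/8; d'=(-39−1·9/2)/(47/8)=-348/47
row 3: denom=6−2·16/47=250/47; d'=(45−2·-348/47)/(250/47)=2811/250
row 4: denom=4−1·47/250=953/250; d'=(-84−1·2811/250)/(953/250)=-23811/953
back: M4=-23811/953
back: M3=2811/250−47/250·-23811/953=15192/953
back: M2=-348/47−16/47·15192/953=-12228/953
back: M1=9/2−1/8·-12228/953=5817/953
M: M0=0, M1=5817/953, M2=-12228/953, M3=15192/953, M4=-23811/953, M5=0
seg 0: a=-1, c=M0/2=0, d=(M1−M0)/(6·3)=1939/5718, b=Δ0−h0·(2M0+M1)/6=-7723/1906
seg 1: a=-4, c=M1/2=5817/1906, d=(M2−M1)/(6·1)=-6015/1906, b=Δ1−h1·(2M1+M2)/6=4864/953
seg 2: a=1, c=M2/2=-6114/953, d=(M3−M2)/(6·2)=2285/953, b=Δ2−h2·(2M2+M3)/6=3317/1906
seg 3: a=-2, c=M3/2=7596/953, d=(M4−M3)/(6·1)=-13001/1906, b=Δ3−h3·(2M3+M4)/6=9245/1906
seg 4: a=4, c=M4/2=-23811/1906, d=(M5−M4)/(6·1)=7937/1906, b=Δ4−h4·(2M4+M5)/6=313/953
t_q=9/2 → seg 2, τ=1/2; S=1+3317/1906·τ+-6114/953·τ²+2285/953·τ³=4315/7624

  seg 0: a=-1 b=-7723/1906 c=0 d=1939/5718
  seg 1: a=-4 b=4864/953 c=5817/1906 d=-6015/1906
  seg 2: a=1 b=3317/1906 c=-6114/953 d=2285/953
  seg 3: a=-2 b=9245/1906 c=7596/953 d=-13001/1906
  seg 4: a=4 b=313/953 c=-23811/1906 d=7937/1906
S(9/2) = 4315/7624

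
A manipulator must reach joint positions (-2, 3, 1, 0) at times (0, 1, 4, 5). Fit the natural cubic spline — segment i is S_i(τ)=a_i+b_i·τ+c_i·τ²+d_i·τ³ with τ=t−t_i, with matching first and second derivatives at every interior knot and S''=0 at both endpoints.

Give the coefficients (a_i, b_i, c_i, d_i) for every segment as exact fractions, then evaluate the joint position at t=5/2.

  seg 0: a=-2 b=958/165 c=0 d=-133/165
  seg 1: a=3 b=559/165 c=-133/55 d=16/45
  seg 2: a=1 b=-251/165 c=43/55 d=-43/165
S(5/2) = 169/44

Δ: Δ0=5, Δ1=-2/3, Δ2=-1
row 1: diag=8, rhs=-34; c'=3/8, d'=-17/4
row 2: denom=8−3·3/8=55/8; d'=(-2−3·-17/4)/(55/8)=86/55
back: M2=86/55
back: M1=-17/4−3/8·86/55=-266/55
M: M0=0, M1=-266/55, M2=86/55, M3=0
seg 0: a=-2, c=M0/2=0, d=(M1−M0)/(6·1)=-133/165, b=Δ0−h0·(2M0+M1)/6=958/165
seg 1: a=3, c=M1/2=-133/55, d=(M2−M1)/(6·3)=16/45, b=Δ1−h1·(2M1+M2)/6=559/165
seg 2: a=1, c=M2/2=43/55, d=(M3−M2)/(6·1)=-43/165, b=Δ2−h2·(2M2+M3)/6=-251/165
t_q=5/2 → seg 1, τ=3/2; S=3+559/165·τ+-133/55·τ²+16/45·τ³=169/44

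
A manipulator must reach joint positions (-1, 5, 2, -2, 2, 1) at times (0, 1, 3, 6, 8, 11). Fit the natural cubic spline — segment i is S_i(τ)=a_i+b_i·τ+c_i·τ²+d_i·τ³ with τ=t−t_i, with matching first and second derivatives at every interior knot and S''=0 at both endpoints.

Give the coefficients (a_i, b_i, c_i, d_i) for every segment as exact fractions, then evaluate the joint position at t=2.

  seg 0: a=-1 b=35345/4836 c=0 d=-6329/4836
  seg 1: a=5 b=8179/2418 c=-6329/1612 d=7181/9672
  seg 2: a=2 b=-4126/1209 c=213/403 d=199/3627
  seg 3: a=-2 b=1499/1209 c=412/403 d=-1553/4836
  seg 4: a=2 b=1784/1209 c=-729/806 d=81/806
S(2) = 16761/3224

Δ: Δ0=6, Δ1=-3/2, Δ2=-4/3, Δ3=2, Δ4=-1/3
row 1: diag=6, rhs=-45; c'=1/3, d'=-15/2
row 2: denom=10−2·1/3=28/3; d'=(1−2·-15/2)/(28/3)=12/7
row 3: denom=10−3·9/28=253/28; d'=(20−3·12/7)/(253/28)=416/253
row 4: denom=10−2·56/253=2418/253; d'=(-14−2·416/253)/(2418/253)=-729/403
back: M4=-729/403
back: M3=416/253−56/253·-729/403=824/403
back: M2=12/7−9/28·824/403=426/403
back: M1=-15/2−1/3·426/403=-6329/806
M: M0=0, M1=-6329/806, M2=426/403, M3=824/403, M4=-729/403, M5=0
seg 0: a=-1, c=M0/2=0, d=(M1−M0)/(6·1)=-6329/4836, b=Δ0−h0·(2M0+M1)/6=35345/4836
seg 1: a=5, c=M1/2=-6329/1612, d=(M2−M1)/(6·2)=7181/9672, b=Δ1−h1·(2M1+M2)/6=8179/2418
seg 2: a=2, c=M2/2=213/403, d=(M3−M2)/(6·3)=199/3627, b=Δ2−h2·(2M2+M3)/6=-4126/1209
seg 3: a=-2, c=M3/2=412/403, d=(M4−M3)/(6·2)=-1553/4836, b=Δ3−h3·(2M3+M4)/6=1499/1209
seg 4: a=2, c=M4/2=-729/806, d=(M5−M4)/(6·3)=81/806, b=Δ4−h4·(2M4+M5)/6=1784/1209
t_q=2 → seg 1, τ=1; S=5+8179/2418·τ+-6329/1612·τ²+7181/9672·τ³=16761/3224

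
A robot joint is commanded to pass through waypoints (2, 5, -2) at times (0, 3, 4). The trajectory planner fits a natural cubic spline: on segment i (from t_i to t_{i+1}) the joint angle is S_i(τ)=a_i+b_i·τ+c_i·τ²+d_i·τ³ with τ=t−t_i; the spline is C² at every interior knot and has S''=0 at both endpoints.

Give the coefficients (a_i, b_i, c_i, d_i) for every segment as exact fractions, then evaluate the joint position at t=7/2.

  seg 0: a=2 b=4 c=0 d=-1/3
  seg 1: a=5 b=-5 c=-3 d=1
S(7/2) = 15/8

Δ: Δ0=1, Δ1=-7
row 1: diag=8, rhs=-48; c'=1/8, d'=-6
back: M1=-6
M: M0=0, M1=-6, M2=0
seg 0: a=2, c=M0/2=0, d=(M1−M0)/(6·3)=-1/3, b=Δ0−h0·(2M0+M1)/6=4
seg 1: a=5, c=M1/2=-3, d=(M2−M1)/(6·1)=1, b=Δ1−h1·(2M1+M2)/6=-5
t_q=7/2 → seg 1, τ=1/2; S=5+-5·τ+-3·τ²+1·τ³=15/8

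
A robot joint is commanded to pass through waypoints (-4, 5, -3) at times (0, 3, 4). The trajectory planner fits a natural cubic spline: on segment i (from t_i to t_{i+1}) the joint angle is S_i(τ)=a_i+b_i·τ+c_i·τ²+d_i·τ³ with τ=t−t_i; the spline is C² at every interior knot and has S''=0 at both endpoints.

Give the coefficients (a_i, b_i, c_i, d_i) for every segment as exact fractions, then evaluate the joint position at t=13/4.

  seg 0: a=-4 b=57/8 c=0 d=-11/24
  seg 1: a=5 b=-21/4 c=-33/8 d=11/8
S(13/4) = 1767/512

Δ: Δ0=3, Δ1=-8
row 1: diag=8, rhs=-66; c'=1/8, d'=-33/4
back: M1=-33/4
M: M0=0, M1=-33/4, M2=0
seg 0: a=-4, c=M0/2=0, d=(M1−M0)/(6·3)=-11/24, b=Δ0−h0·(2M0+M1)/6=57/8
seg 1: a=5, c=M1/2=-33/8, d=(M2−M1)/(6·1)=11/8, b=Δ1−h1·(2M1+M2)/6=-21/4
t_q=13/4 → seg 1, τ=1/4; S=5+-21/4·τ+-33/8·τ²+11/8·τ³=1767/512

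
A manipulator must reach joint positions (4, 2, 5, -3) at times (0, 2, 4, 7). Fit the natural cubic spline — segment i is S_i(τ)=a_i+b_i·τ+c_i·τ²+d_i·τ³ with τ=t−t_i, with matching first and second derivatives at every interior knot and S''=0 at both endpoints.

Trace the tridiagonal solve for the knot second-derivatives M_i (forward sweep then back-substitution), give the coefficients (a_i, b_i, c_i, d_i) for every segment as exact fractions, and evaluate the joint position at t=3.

Δ: Δ0=-1, Δ1=3/2, Δ2=-8/3
row 1: diag=8, rhs=15; c'=1/4, d'=15/8
row 2: denom=10−2·1/4=19/2; d'=(-25−2·15/8)/(19/2)=-115/38
back: M2=-115/38
back: M1=15/8−1/4·-115/38=50/19
M: M0=0, M1=50/19, M2=-115/38, M3=0
seg 0: a=4, c=M0/2=0, d=(M1−M0)/(6·2)=25/114, b=Δ0−h0·(2M0+M1)/6=-107/57
seg 1: a=2, c=M1/2=25/19, d=(M2−M1)/(6·2)=-215/456, b=Δ1−h1·(2M1+M2)/6=43/57
seg 2: a=5, c=M2/2=-115/76, d=(M3−M2)/(6·3)=115/684, b=Δ2−h2·(2M2+M3)/6=41/114
t_q=3 → seg 1, τ=1; S=2+43/57·τ+25/19·τ²+-215/456·τ³=547/152

  seg 0: a=4 b=-107/57 c=0 d=25/114
  seg 1: a=2 b=43/57 c=25/19 d=-215/456
  seg 2: a=5 b=41/114 c=-115/76 d=115/684
S(3) = 547/152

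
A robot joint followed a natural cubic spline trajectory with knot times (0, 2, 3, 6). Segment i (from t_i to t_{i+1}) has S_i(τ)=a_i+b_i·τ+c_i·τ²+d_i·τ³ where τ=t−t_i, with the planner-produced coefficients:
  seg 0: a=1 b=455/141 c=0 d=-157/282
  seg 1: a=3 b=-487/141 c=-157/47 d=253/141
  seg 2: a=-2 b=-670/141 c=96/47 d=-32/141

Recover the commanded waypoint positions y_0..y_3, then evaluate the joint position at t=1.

y_0=1 y_1=3 y_2=-2 y_3=-4
S(1) = 345/94

y_0 = S_0(0) = a_0 = 1
y_1 = S_1(0) = a_1 = 3
y_2 = S_2(0) = a_2 = -2
y_3 = S_2(3) = -4
t_q=1 is in segment 0 (τ=1); S_0(τ)=345/94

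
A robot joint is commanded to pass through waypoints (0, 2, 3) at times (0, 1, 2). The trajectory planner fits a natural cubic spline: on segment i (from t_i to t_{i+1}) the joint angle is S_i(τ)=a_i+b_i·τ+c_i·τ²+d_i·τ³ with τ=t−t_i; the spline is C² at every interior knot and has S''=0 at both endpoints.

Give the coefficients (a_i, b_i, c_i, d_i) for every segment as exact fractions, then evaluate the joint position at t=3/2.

Δ: Δ0=2, Δ1=1
row 1: diag=4, rhs=-6; c'=1/4, d'=-3/2
back: M1=-3/2
M: M0=0, M1=-3/2, M2=0
seg 0: a=0, c=M0/2=0, d=(M1−M0)/(6·1)=-1/4, b=Δ0−h0·(2M0+M1)/6=9/4
seg 1: a=2, c=M1/2=-3/4, d=(M2−M1)/(6·1)=1/4, b=Δ1−h1·(2M1+M2)/6=3/2
t_q=3/2 → seg 1, τ=1/2; S=2+3/2·τ+-3/4·τ²+1/4·τ³=83/32

  seg 0: a=0 b=9/4 c=0 d=-1/4
  seg 1: a=2 b=3/2 c=-3/4 d=1/4
S(3/2) = 83/32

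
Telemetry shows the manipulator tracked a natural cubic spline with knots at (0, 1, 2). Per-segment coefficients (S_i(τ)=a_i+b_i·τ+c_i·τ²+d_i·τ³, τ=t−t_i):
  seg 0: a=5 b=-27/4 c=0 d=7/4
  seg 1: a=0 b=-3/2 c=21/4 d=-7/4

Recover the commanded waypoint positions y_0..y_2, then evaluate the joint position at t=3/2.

y_0=5 y_1=0 y_2=2
S(3/2) = 11/32

y_0 = S_0(0) = a_0 = 5
y_1 = S_1(0) = a_1 = 0
y_2 = S_1(1) = 2
t_q=3/2 is in segment 1 (τ=1/2); S_1(τ)=11/32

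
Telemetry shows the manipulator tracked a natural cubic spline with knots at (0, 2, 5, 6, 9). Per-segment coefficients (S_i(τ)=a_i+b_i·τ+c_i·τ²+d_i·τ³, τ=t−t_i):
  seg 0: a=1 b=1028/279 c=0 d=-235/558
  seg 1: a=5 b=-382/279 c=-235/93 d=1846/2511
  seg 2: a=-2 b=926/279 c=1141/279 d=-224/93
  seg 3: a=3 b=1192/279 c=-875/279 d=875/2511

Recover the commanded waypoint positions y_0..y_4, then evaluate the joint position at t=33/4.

y_0 = S_0(0) = a_0 = 1
y_1 = S_1(0) = a_1 = 5
y_2 = S_2(0) = a_2 = -2
y_3 = S_3(0) = a_3 = 3
y_4 = S_3(3) = -3
t_q=33/4 is in segment 3 (τ=9/4); S_3(τ)=1399/1984

y_0=1 y_1=5 y_2=-2 y_3=3 y_4=-3
S(33/4) = 1399/1984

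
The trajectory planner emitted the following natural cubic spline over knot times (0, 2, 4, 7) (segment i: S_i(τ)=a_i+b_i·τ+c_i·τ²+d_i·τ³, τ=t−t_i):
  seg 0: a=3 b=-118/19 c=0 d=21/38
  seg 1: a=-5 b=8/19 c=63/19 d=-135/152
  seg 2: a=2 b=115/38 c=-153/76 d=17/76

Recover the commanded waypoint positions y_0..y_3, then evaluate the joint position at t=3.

y_0=3 y_1=-5 y_2=2 y_3=-1
S(3) = -327/152

y_0 = S_0(0) = a_0 = 3
y_1 = S_1(0) = a_1 = -5
y_2 = S_2(0) = a_2 = 2
y_3 = S_2(3) = -1
t_q=3 is in segment 1 (τ=1); S_1(τ)=-327/152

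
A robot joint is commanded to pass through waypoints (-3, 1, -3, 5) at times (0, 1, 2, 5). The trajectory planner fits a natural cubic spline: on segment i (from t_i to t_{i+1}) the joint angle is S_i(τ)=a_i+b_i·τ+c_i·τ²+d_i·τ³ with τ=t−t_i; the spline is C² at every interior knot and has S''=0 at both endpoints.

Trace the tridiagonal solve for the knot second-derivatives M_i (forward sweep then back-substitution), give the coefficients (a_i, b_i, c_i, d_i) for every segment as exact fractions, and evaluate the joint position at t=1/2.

Δ: Δ0=4, Δ1=-4, Δ2=8/3
row 1: diag=4, rhs=-48; c'=1/4, d'=-12
row 2: denom=8−1·1/4=31/4; d'=(40−1·-12)/(31/4)=208/31
back: M2=208/31
back: M1=-12−1/4·208/31=-424/31
M: M0=0, M1=-424/31, M2=208/31, M3=0
seg 0: a=-3, c=M0/2=0, d=(M1−M0)/(6·1)=-212/93, b=Δ0−h0·(2M0+M1)/6=584/93
seg 1: a=1, c=M1/2=-212/31, d=(M2−M1)/(6·1)=316/93, b=Δ1−h1·(2M1+M2)/6=-52/93
seg 2: a=-3, c=M2/2=104/31, d=(M3−M2)/(6·3)=-104/279, b=Δ2−h2·(2M2+M3)/6=-376/93
t_q=1/2 → seg 0, τ=1/2; S=-3+584/93·τ+0·τ²+-212/93·τ³=-9/62

  seg 0: a=-3 b=584/93 c=0 d=-212/93
  seg 1: a=1 b=-52/93 c=-212/31 d=316/93
  seg 2: a=-3 b=-376/93 c=104/31 d=-104/279
S(1/2) = -9/62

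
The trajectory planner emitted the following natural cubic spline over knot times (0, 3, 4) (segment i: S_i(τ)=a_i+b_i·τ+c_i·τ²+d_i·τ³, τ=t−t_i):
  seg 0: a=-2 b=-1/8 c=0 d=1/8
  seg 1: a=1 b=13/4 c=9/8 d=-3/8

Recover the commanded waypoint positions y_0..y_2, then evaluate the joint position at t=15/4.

y_0 = S_0(0) = a_0 = -2
y_1 = S_1(0) = a_1 = 1
y_2 = S_1(1) = 5
t_q=15/4 is in segment 1 (τ=3/4); S_1(τ)=2003/512

y_0=-2 y_1=1 y_2=5
S(15/4) = 2003/512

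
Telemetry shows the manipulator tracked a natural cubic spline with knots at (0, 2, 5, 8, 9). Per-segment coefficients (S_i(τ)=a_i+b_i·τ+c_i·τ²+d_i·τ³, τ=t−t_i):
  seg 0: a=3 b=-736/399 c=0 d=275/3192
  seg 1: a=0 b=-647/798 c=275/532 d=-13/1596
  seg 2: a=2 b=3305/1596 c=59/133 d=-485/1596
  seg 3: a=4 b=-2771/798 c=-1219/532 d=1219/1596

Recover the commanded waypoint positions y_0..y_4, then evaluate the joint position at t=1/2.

y_0=3 y_1=0 y_2=2 y_3=4 y_4=-1
S(1/2) = 17777/8512

y_0 = S_0(0) = a_0 = 3
y_1 = S_1(0) = a_1 = 0
y_2 = S_2(0) = a_2 = 2
y_3 = S_3(0) = a_3 = 4
y_4 = S_3(1) = -1
t_q=1/2 is in segment 0 (τ=1/2); S_0(τ)=17777/8512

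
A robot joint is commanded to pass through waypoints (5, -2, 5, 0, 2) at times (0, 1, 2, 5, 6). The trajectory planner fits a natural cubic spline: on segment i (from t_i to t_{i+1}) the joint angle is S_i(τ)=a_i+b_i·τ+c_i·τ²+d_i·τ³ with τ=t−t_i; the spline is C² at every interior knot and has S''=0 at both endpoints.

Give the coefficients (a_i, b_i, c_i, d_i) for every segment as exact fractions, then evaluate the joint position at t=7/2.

  seg 0: a=5 b=-7003/636 c=0 d=2551/636
  seg 1: a=-2 b=325/318 c=2551/212 d=-3851/636
  seg 2: a=5 b=4403/636 c=-325/53 d=231/212
  seg 3: a=0 b=-143/318 c=779/212 d=-779/636
S(7/2) = 8929/1696

Δ: Δ0=-7, Δ1=7, Δ2=-5/3, Δ3=2
row 1: diag=4, rhs=84; c'=1/4, d'=21
row 2: denom=8−1·1/4=31/4; d'=(-52−1·21)/(31/4)=-292/31
row 3: denom=8−3·12/31=212/31; d'=(22−3·-292/31)/(212/31)=779/106
back: M3=779/106
back: M2=-292/31−12/31·779/106=-650/53
back: M1=21−1/4·-650/53=2551/106
M: M0=0, M1=2551/106, M2=-650/53, M3=779/106, M4=0
seg 0: a=5, c=M0/2=0, d=(M1−M0)/(6·1)=2551/636, b=Δ0−h0·(2M0+M1)/6=-7003/636
seg 1: a=-2, c=M1/2=2551/212, d=(M2−M1)/(6·1)=-3851/636, b=Δ1−h1·(2M1+M2)/6=325/318
seg 2: a=5, c=M2/2=-325/53, d=(M3−M2)/(6·3)=231/212, b=Δ2−h2·(2M2+M3)/6=4403/636
seg 3: a=0, c=M3/2=779/212, d=(M4−M3)/(6·1)=-779/636, b=Δ3−h3·(2M3+M4)/6=-143/318
t_q=7/2 → seg 2, τ=3/2; S=5+4403/636·τ+-325/53·τ²+231/212·τ³=8929/1696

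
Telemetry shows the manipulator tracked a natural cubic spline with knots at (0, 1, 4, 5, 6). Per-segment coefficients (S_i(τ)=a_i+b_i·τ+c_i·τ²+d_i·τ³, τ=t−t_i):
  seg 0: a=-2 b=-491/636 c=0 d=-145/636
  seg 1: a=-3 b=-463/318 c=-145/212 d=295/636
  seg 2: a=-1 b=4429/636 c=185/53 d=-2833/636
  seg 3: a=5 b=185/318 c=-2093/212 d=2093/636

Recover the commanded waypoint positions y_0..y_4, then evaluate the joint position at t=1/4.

y_0 = S_0(0) = a_0 = -2
y_1 = S_1(0) = a_1 = -3
y_2 = S_2(0) = a_2 = -1
y_3 = S_3(0) = a_3 = 5
y_4 = S_3(1) = -1
t_q=1/4 is in segment 0 (τ=1/4); S_0(τ)=-29803/13568

y_0=-2 y_1=-3 y_2=-1 y_3=5 y_4=-1
S(1/4) = -29803/13568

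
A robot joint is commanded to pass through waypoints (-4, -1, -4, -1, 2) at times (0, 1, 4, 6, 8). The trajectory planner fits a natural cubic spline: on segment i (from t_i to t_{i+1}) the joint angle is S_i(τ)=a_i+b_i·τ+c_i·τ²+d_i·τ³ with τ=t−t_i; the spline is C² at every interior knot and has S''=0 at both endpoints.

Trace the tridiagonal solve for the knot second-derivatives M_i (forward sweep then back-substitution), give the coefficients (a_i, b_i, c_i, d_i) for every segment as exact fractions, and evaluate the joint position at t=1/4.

Δ: Δ0=3, Δ1=-1, Δ2=3/2, Δ3=3/2
row 1: diag=8, rhs=-24; c'=3/8, d'=-3
row 2: denom=10−3·3/8=71/8; d'=(15−3·-3)/(71/8)=192/71
row 3: denom=8−2·16/71=536/71; d'=(0−2·192/71)/(536/71)=-48/67
back: M3=-48/67
back: M2=192/71−16/71·-48/67=192/67
back: M1=-3−3/8·192/67=-273/67
M: M0=0, M1=-273/67, M2=192/67, M3=-48/67, M4=0
seg 0: a=-4, c=M0/2=0, d=(M1−M0)/(6·1)=-91/134, b=Δ0−h0·(2M0+M1)/6=493/134
seg 1: a=-1, c=M1/2=-273/134, d=(M2−M1)/(6·3)=155/402, b=Δ1−h1·(2M1+M2)/6=110/67
seg 2: a=-4, c=M2/2=96/67, d=(M3−M2)/(6·2)=-20/67, b=Δ2−h2·(2M2+M3)/6=-23/134
seg 3: a=-1, c=M3/2=-24/67, d=(M4−M3)/(6·2)=4/67, b=Δ3−h3·(2M3+M4)/6=265/134
t_q=1/4 → seg 0, τ=1/4; S=-4+493/134·τ+0·τ²+-91/134·τ³=-26507/8576

  seg 0: a=-4 b=493/134 c=0 d=-91/134
  seg 1: a=-1 b=110/67 c=-273/134 d=155/402
  seg 2: a=-4 b=-23/134 c=96/67 d=-20/67
  seg 3: a=-1 b=265/134 c=-24/67 d=4/67
S(1/4) = -26507/8576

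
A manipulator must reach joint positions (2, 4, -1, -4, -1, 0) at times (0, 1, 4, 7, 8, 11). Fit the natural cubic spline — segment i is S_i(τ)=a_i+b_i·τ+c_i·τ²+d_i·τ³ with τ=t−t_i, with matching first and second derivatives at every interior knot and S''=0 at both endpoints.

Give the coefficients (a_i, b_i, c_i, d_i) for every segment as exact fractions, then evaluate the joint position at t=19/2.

  seg 0: a=2 b=1348/545 c=0 d=-258/545
  seg 1: a=4 b=574/545 c=-774/545 d=2519/14715
  seg 2: a=-1 b=-1551/545 c=197/1635 d=809/4905
  seg 3: a=-4 b=254/109 c=2624/1635 d=-1529/1635
  seg 4: a=-1 b=4471/1635 c=-1963/1635 d=1963/14715
S(19/2) = 3709/4360

Δ: Δ0=2, Δ1=-5/3, Δ2=-1, Δ3=3, Δ4=1/3
row 1: diag=8, rhs=-22; c'=3/8, d'=-11/4
row 2: denom=12−3·3/8=87/8; d'=(4−3·-11/4)/(87/8)=98/87
row 3: denom=8−3·8/29=208/29; d'=(24−3·98/87)/(208/29)=23/8
row 4: denom=8−1·29/208=1635/208; d'=(-16−1·23/8)/(1635/208)=-3926/1635
back: M4=-3926/1635
back: M3=23/8−29/208·-3926/1635=5248/1635
back: M2=98/87−8/29·5248/1635=394/1635
back: M1=-11/4−3/8·394/1635=-1548/545
M: M0=0, M1=-1548/545, M2=394/1635, M3=5248/1635, M4=-3926/1635, M5=0
seg 0: a=2, c=M0/2=0, d=(M1−M0)/(6·1)=-258/545, b=Δ0−h0·(2M0+M1)/6=1348/545
seg 1: a=4, c=M1/2=-774/545, d=(M2−M1)/(6·3)=2519/14715, b=Δ1−h1·(2M1+M2)/6=574/545
seg 2: a=-1, c=M2/2=197/1635, d=(M3−M2)/(6·3)=809/4905, b=Δ2−h2·(2M2+M3)/6=-1551/545
seg 3: a=-4, c=M3/2=2624/1635, d=(M4−M3)/(6·1)=-1529/1635, b=Δ3−h3·(2M3+M4)/6=254/109
seg 4: a=-1, c=M4/2=-1963/1635, d=(M5−M4)/(6·3)=1963/14715, b=Δ4−h4·(2M4+M5)/6=4471/1635
t_q=19/2 → seg 4, τ=3/2; S=-1+4471/1635·τ+-1963/1635·τ²+1963/14715·τ³=3709/4360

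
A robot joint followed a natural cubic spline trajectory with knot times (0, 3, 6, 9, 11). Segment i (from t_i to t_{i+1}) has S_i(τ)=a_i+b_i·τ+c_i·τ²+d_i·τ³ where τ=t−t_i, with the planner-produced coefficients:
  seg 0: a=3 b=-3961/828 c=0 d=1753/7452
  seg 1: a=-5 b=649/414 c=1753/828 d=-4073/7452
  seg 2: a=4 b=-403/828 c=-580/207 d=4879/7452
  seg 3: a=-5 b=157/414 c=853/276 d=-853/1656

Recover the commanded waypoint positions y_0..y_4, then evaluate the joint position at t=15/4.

y_0 = S_0(0) = a_0 = 3
y_1 = S_1(0) = a_1 = -5
y_2 = S_2(0) = a_2 = 4
y_3 = S_3(0) = a_3 = -5
y_4 = S_3(2) = 4
t_q=15/4 is in segment 1 (τ=3/4); S_1(τ)=-16863/5888

y_0=3 y_1=-5 y_2=4 y_3=-5 y_4=4
S(15/4) = -16863/5888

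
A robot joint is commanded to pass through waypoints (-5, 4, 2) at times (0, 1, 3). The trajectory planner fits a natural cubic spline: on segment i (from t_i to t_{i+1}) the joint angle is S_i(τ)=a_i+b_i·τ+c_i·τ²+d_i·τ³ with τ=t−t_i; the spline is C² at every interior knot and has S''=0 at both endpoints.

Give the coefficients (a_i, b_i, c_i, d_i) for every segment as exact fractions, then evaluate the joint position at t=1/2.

  seg 0: a=-5 b=32/3 c=0 d=-5/3
  seg 1: a=4 b=17/3 c=-5 d=5/6
S(1/2) = 1/8

Δ: Δ0=9, Δ1=-1
row 1: diag=6, rhs=-60; c'=1/3, d'=-10
back: M1=-10
M: M0=0, M1=-10, M2=0
seg 0: a=-5, c=M0/2=0, d=(M1−M0)/(6·1)=-5/3, b=Δ0−h0·(2M0+M1)/6=32/3
seg 1: a=4, c=M1/2=-5, d=(M2−M1)/(6·2)=5/6, b=Δ1−h1·(2M1+M2)/6=17/3
t_q=1/2 → seg 0, τ=1/2; S=-5+32/3·τ+0·τ²+-5/3·τ³=1/8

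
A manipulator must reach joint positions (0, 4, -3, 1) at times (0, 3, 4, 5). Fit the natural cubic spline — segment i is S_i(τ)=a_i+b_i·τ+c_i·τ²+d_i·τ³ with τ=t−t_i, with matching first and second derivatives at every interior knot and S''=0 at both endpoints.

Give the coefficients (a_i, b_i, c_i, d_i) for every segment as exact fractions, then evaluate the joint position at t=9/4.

Δ: Δ0=4/3, Δ1=-7, Δ2=4
row 1: diag=8, rhs=-50; c'=1/8, d'=-25/4
row 2: denom=4−1·1/8=31/8; d'=(66−1·-25/4)/(31/8)=578/31
back: M2=578/31
back: M1=-25/4−1/8·578/31=-266/31
M: M0=0, M1=-266/31, M2=578/31, M3=0
seg 0: a=0, c=M0/2=0, d=(M1−M0)/(6·3)=-133/279, b=Δ0−h0·(2M0+M1)/6=523/93
seg 1: a=4, c=M1/2=-133/31, d=(M2−M1)/(6·1)=422/93, b=Δ1−h1·(2M1+M2)/6=-674/93
seg 2: a=-3, c=M2/2=289/31, d=(M3−M2)/(6·1)=-289/93, b=Δ2−h2·(2M2+M3)/6=-206/93
t_q=9/4 → seg 0, τ=9/4; S=0+523/93·τ+0·τ²+-133/279·τ³=14331/1984

  seg 0: a=0 b=523/93 c=0 d=-133/279
  seg 1: a=4 b=-674/93 c=-133/31 d=422/93
  seg 2: a=-3 b=-206/93 c=289/31 d=-289/93
S(9/4) = 14331/1984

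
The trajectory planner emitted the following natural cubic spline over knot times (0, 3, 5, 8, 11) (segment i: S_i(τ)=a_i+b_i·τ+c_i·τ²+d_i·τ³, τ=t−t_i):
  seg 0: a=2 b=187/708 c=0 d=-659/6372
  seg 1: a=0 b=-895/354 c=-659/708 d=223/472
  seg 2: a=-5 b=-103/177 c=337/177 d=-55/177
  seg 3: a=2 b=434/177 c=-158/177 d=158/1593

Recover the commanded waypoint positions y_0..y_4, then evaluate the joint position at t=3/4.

y_0=2 y_1=0 y_2=-5 y_3=2 y_4=4
S(3/4) = 32541/15104

y_0 = S_0(0) = a_0 = 2
y_1 = S_1(0) = a_1 = 0
y_2 = S_2(0) = a_2 = -5
y_3 = S_3(0) = a_3 = 2
y_4 = S_3(3) = 4
t_q=3/4 is in segment 0 (τ=3/4); S_0(τ)=32541/15104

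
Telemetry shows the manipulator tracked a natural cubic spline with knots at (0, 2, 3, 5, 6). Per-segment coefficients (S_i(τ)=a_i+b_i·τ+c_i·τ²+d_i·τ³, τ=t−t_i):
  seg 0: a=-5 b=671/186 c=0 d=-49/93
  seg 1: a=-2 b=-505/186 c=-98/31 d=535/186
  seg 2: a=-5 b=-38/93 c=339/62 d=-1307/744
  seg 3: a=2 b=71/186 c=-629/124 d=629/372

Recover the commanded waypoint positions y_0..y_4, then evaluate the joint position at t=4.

y_0=-5 y_1=-2 y_2=-5 y_3=2 y_4=-1
S(4) = -421/248

y_0 = S_0(0) = a_0 = -5
y_1 = S_1(0) = a_1 = -2
y_2 = S_2(0) = a_2 = -5
y_3 = S_3(0) = a_3 = 2
y_4 = S_3(1) = -1
t_q=4 is in segment 2 (τ=1); S_2(τ)=-421/248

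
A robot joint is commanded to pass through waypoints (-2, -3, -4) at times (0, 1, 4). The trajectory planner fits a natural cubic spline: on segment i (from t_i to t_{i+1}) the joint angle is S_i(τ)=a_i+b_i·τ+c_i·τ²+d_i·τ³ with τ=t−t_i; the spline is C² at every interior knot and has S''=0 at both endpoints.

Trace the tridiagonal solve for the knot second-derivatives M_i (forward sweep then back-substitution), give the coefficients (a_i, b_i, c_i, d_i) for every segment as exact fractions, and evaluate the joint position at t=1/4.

  seg 0: a=-2 b=-13/12 c=0 d=1/12
  seg 1: a=-3 b=-5/6 c=1/4 d=-1/36
S(1/4) = -581/256

Δ: Δ0=-1, Δ1=-1/3
row 1: diag=8, rhs=4; c'=3/8, d'=1/2
back: M1=1/2
M: M0=0, M1=1/2, M2=0
seg 0: a=-2, c=M0/2=0, d=(M1−M0)/(6·1)=1/12, b=Δ0−h0·(2M0+M1)/6=-13/12
seg 1: a=-3, c=M1/2=1/4, d=(M2−M1)/(6·3)=-1/36, b=Δ1−h1·(2M1+M2)/6=-5/6
t_q=1/4 → seg 0, τ=1/4; S=-2+-13/12·τ+0·τ²+1/12·τ³=-581/256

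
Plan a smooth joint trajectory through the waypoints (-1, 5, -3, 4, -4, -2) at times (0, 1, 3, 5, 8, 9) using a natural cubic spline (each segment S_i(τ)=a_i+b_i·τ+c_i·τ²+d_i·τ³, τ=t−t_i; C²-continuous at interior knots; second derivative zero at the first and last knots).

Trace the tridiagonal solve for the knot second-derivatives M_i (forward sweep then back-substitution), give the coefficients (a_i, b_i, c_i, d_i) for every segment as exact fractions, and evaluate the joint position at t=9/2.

  seg 0: a=-1 b=72811/8796 c=0 d=-20035/8796
  seg 1: a=5 b=6353/4398 c=-20035/2932 d=4520/2199
  seg 2: a=-3 b=-5377/4398 c=16125/2932 d=-27605/17592
  seg 3: a=4 b=4279/2199 c=-2870/733 d=581/733
  seg 4: a=-4 b=-320/2199 c=2359/733 d=-2359/2199
S(9/2) = 105287/46912

Δ: Δ0=6, Δ1=-4, Δ2=7/2, Δ3=-8/3, Δ4=2
row 1: diag=6, rhs=-60; c'=1/3, d'=-10
row 2: denom=8−2·1/3=22/3; d'=(45−2·-10)/(22/3)=195/22
row 3: denom=10−2·3/11=104/11; d'=(-37−2·195/22)/(104/11)=-301/52
row 4: denom=8−3·33/104=733/104; d'=(28−3·-301/52)/(733/104)=4718/733
back: M4=4718/733
back: M3=-301/52−33/104·4718/733=-5740/733
back: M2=195/22−3/11·-5740/733=16125/1466
back: M1=-10−1/3·16125/1466=-20035/1466
M: M0=0, M1=-20035/1466, M2=16125/1466, M3=-5740/733, M4=4718/733, M5=0
seg 0: a=-1, c=M0/2=0, d=(M1−M0)/(6·1)=-20035/8796, b=Δ0−h0·(2M0+M1)/6=72811/8796
seg 1: a=5, c=M1/2=-20035/2932, d=(M2−M1)/(6·2)=4520/2199, b=Δ1−h1·(2M1+M2)/6=6353/4398
seg 2: a=-3, c=M2/2=16125/2932, d=(M3−M2)/(6·2)=-27605/17592, b=Δ2−h2·(2M2+M3)/6=-5377/4398
seg 3: a=4, c=M3/2=-2870/733, d=(M4−M3)/(6·3)=581/733, b=Δ3−h3·(2M3+M4)/6=4279/2199
seg 4: a=-4, c=M4/2=2359/733, d=(M5−M4)/(6·1)=-2359/2199, b=Δ4−h4·(2M4+M5)/6=-320/2199
t_q=9/2 → seg 2, τ=3/2; S=-3+-5377/4398·τ+16125/2932·τ²+-27605/17592·τ³=105287/46912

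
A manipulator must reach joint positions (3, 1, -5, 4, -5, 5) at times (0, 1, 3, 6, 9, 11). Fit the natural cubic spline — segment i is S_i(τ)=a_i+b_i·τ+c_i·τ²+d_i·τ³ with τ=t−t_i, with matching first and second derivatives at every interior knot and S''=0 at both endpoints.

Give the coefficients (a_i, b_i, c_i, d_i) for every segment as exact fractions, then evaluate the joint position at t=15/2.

  seg 0: a=3 b=-708/473 c=0 d=-238/473
  seg 1: a=1 b=-1422/473 c=-714/473 d=1431/1892
  seg 2: a=-5 b=15/473 c=2865/946 d=-643/946
  seg 3: a=4 b=-141/946 c=-1461/473 d=2023/2838
  seg 4: a=-5 b=267/473 c=3147/946 d=-1049/1892
S(15/2) = -5809/7568

Δ: Δ0=-2, Δ1=-3, Δ2=3, Δ3=-3, Δ4=5
row 1: diag=6, rhs=-6; c'=1/3, d'=-1
row 2: denom=10−2·1/3=28/3; d'=(36−2·-1)/(28/3)=57/14
row 3: denom=12−3·9/28=309/28; d'=(-36−3·57/14)/(309/28)=-450/103
row 4: denom=10−3·28/103=946/103; d'=(48−3·-450/103)/(946/103)=3147/473
back: M4=3147/473
back: M3=-450/103−28/103·3147/473=-2922/473
back: M2=57/14−9/28·-2922/473=2865/473
back: M1=-1−1/3·2865/473=-1428/473
M: M0=0, M1=-1428/473, M2=2865/473, M3=-2922/473, M4=3147/473, M5=0
seg 0: a=3, c=M0/2=0, d=(M1−M0)/(6·1)=-238/473, b=Δ0−h0·(2M0+M1)/6=-708/473
seg 1: a=1, c=M1/2=-714/473, d=(M2−M1)/(6·2)=1431/1892, b=Δ1−h1·(2M1+M2)/6=-1422/473
seg 2: a=-5, c=M2/2=2865/946, d=(M3−M2)/(6·3)=-643/946, b=Δ2−h2·(2M2+M3)/6=15/473
seg 3: a=4, c=M3/2=-1461/473, d=(M4−M3)/(6·3)=2023/2838, b=Δ3−h3·(2M3+M4)/6=-141/946
seg 4: a=-5, c=M4/2=3147/946, d=(M5−M4)/(6·2)=-1049/1892, b=Δ4−h4·(2M4+M5)/6=267/473
t_q=15/2 → seg 3, τ=3/2; S=4+-141/946·τ+-1461/473·τ²+2023/2838·τ³=-5809/7568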